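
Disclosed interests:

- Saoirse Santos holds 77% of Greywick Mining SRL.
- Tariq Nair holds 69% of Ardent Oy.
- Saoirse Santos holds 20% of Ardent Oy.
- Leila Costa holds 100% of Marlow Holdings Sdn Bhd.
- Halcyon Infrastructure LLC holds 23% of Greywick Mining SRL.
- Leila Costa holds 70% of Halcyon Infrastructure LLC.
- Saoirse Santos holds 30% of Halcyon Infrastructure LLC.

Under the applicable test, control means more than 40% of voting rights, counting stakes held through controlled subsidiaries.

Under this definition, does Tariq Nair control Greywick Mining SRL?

No

Tariq holds 69% of Ardent, so Tariq controls Ardent.
Neither Tariq nor any entity Tariq controls holds any voting interest in Greywick.
So Tariq does not control Greywick.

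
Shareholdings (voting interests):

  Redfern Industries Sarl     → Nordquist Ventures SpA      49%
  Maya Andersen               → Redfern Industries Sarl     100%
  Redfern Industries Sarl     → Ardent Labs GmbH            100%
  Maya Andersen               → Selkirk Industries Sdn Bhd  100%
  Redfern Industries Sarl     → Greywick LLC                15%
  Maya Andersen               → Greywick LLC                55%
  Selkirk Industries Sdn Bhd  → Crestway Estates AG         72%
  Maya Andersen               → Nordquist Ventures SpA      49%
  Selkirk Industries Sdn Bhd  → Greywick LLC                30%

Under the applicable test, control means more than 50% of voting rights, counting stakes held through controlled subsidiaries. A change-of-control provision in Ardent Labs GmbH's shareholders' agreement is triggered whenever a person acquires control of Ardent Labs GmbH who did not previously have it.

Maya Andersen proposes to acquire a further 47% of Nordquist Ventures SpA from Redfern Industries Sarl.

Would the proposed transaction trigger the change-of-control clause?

The purchase adds only to Maya's holdings (Redfern's stake shrinks), so Maya is the only person who could newly come to control Ardent.
Maya holds 100% of Redfern, so Maya controls Redfern.
Redfern holds 100% of Ardent, so Maya controls Ardent.
So Maya already controls Ardent before the transaction.
After the purchase, Maya's direct stake in Nordquist rises to 49% + 47% = 96%, and Redfern's stake falls to 2%.
Maya controlled Ardent already, so this is not a new person acquiring control; every other person's position is unchanged or reduced.
No new person acquires control, so the clause is not triggered.

No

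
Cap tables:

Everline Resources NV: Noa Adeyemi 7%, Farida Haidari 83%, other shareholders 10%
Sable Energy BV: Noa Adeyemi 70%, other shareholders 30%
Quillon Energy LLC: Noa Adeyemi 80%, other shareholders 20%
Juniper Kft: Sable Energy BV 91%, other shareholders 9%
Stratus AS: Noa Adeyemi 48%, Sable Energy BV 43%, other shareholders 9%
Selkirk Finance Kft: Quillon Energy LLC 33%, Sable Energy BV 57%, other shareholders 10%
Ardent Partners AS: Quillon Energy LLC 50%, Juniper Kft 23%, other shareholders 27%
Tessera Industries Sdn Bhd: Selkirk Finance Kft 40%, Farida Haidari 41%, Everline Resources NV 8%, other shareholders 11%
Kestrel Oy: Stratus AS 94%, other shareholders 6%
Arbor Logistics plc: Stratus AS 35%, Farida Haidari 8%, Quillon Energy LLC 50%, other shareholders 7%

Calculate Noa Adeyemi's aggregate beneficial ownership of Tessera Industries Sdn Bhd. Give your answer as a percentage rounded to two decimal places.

Noa reaches Tessera along 3 paths.
Via Quillon → Selkirk: 80% × 33% × 40% = 10.56%.
Via Sable → Selkirk: 70% × 57% × 40% = 15.96%.
Via Everline: 7% × 8% = 0.56%.
Total: 10.56% + 15.96% + 0.56% = 27.08%.

27.08%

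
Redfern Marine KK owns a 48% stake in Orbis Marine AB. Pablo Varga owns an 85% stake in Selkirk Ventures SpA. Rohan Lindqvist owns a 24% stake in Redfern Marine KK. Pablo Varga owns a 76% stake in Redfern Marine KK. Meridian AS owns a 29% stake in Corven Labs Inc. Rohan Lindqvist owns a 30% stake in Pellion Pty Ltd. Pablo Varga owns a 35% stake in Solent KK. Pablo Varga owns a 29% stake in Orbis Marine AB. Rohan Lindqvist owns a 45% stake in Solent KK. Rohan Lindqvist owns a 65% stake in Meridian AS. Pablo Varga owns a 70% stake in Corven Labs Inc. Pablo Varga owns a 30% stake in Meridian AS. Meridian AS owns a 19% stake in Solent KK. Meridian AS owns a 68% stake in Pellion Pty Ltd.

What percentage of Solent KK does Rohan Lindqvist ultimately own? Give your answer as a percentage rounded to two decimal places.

Rohan reaches Solent along 2 paths.
Direct stake: 45% = 45%.
Via Meridian: 65% × 19% = 12.35%.
Total: 45% + 12.35% = 57.35%.

57.35%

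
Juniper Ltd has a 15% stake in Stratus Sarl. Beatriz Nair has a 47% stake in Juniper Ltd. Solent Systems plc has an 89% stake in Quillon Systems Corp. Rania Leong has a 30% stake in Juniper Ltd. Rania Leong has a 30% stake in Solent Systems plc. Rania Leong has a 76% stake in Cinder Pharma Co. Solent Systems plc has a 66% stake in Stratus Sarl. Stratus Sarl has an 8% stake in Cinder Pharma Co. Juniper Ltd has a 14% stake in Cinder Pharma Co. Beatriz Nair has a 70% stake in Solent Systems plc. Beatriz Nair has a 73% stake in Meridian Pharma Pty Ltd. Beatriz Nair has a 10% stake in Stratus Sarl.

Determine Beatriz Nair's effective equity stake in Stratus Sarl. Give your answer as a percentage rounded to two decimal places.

63.25%

Beatriz reaches Stratus along 3 paths.
Direct stake: 10% = 10%.
Via Juniper: 47% × 15% = 7.05%.
Via Solent: 70% × 66% = 46.2%.
Total: 10% + 7.05% + 46.2% = 63.25%.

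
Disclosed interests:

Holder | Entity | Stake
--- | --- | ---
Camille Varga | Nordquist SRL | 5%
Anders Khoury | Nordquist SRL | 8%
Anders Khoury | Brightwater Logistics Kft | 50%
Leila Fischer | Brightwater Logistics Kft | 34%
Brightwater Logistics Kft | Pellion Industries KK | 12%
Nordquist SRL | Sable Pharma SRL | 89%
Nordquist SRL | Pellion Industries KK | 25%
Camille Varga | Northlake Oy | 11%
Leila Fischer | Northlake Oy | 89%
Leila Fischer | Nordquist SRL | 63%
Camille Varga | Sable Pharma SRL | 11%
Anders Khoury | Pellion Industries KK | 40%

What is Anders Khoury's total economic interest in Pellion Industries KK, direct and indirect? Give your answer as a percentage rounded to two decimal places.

Anders reaches Pellion along 3 paths.
Via Nordquist: 8% × 25% = 2%.
Direct stake: 40% = 40%.
Via Brightwater: 50% × 12% = 6%.
Total: 2% + 40% + 6% = 48%.
Rounded: 48.00%.

48.00%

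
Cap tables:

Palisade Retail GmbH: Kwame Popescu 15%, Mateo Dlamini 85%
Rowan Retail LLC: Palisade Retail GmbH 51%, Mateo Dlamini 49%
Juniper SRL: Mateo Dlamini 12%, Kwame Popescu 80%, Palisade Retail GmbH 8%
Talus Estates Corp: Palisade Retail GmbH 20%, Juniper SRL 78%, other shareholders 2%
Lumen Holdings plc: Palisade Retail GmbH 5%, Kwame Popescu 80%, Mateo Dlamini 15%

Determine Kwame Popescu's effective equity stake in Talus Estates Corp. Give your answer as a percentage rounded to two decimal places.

66.34%

Kwame reaches Talus along 3 paths.
Via Palisade: 15% × 20% = 3%.
Via Juniper: 80% × 78% = 62.4%.
Via Palisade → Juniper: 15% × 8% × 78% = 0.936%.
Total: 3% + 62.4% + 0.936% = 66.336%.
Rounded: 66.34%.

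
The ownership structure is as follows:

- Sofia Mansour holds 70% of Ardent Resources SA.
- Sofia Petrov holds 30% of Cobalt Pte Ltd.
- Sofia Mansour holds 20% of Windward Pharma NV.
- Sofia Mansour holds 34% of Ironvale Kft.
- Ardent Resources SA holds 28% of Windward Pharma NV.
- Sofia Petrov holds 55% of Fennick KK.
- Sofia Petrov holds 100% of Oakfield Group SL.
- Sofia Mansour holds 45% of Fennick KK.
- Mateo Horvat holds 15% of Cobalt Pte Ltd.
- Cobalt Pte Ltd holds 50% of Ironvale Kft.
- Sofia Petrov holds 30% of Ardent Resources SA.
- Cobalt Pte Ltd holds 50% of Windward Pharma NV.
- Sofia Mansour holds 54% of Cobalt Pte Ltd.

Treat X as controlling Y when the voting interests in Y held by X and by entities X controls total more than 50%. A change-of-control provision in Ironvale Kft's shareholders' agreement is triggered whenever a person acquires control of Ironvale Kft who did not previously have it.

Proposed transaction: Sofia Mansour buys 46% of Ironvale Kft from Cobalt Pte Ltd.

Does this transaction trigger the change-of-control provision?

No

The purchase adds only to Sofia Mansour's holdings (Cobalt's stake shrinks), so Sofia Mansour is the only person who could newly come to control Ironvale.
Sofia Mansour holds 54% of Cobalt, so Sofia Mansour controls Cobalt.
Cobalt and Sofia Mansour together hold 50% + 34% = 84% of Ironvale, so Sofia Mansour controls Ironvale.
So Sofia Mansour already controls Ironvale before the transaction.
After the purchase, Sofia Mansour's direct stake in Ironvale rises to 34% + 46% = 80%, and Cobalt's stake falls to 4%.
Sofia Mansour controlled Ironvale already, so this is not a new person acquiring control; every other person's position is unchanged or reduced.
No new person acquires control, so the clause is not triggered.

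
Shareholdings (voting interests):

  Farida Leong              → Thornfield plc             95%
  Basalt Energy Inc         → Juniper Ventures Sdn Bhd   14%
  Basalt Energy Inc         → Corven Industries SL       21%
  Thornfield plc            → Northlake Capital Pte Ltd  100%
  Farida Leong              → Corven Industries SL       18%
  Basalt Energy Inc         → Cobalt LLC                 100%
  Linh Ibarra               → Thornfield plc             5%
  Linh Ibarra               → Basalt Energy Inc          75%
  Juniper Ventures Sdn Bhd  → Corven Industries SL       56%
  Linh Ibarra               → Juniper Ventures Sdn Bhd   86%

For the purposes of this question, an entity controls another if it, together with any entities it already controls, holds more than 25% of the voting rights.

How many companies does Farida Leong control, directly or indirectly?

Farida holds 95% of Thornfield, so Farida controls Thornfield.
Thornfield holds 100% of Northlake, so Farida controls Northlake.
No other company's threshold is met.
Farida controls 2 companies.

2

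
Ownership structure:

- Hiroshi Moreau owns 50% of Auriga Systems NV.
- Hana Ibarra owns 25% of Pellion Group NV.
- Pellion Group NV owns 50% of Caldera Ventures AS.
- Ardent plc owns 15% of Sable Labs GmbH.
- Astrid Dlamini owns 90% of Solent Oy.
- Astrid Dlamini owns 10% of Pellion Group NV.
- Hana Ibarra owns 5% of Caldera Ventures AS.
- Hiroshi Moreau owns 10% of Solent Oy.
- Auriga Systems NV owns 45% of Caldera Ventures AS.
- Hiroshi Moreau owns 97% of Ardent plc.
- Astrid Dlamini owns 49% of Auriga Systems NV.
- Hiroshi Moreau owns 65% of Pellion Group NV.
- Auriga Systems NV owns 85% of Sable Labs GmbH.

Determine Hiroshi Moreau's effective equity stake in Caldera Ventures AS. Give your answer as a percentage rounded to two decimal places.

55.00%

Hiroshi reaches Caldera along 2 paths.
Via Pellion: 65% × 50% = 32.5%.
Via Auriga: 50% × 45% = 22.5%.
Total: 32.5% + 22.5% = 55%.
Rounded: 55.00%.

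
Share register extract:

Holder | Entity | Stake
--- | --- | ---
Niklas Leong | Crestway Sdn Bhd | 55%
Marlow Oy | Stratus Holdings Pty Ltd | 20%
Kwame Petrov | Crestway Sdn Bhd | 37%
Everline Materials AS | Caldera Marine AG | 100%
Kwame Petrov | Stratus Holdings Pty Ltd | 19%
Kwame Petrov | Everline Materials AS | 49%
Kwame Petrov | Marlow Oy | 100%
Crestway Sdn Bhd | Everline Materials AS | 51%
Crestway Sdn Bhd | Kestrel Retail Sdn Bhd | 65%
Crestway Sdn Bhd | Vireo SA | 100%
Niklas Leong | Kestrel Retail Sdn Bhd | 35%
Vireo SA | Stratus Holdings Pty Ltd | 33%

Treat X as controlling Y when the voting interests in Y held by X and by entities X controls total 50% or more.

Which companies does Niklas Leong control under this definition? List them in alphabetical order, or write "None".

Caldera Marine AG, Crestway Sdn Bhd, Everline Materials AS, Kestrel Retail Sdn Bhd, Vireo SA

Niklas holds 55% of Crestway, so Niklas controls Crestway.
Crestway holds 100% of Vireo, so Niklas controls Vireo.
Niklas and Crestway together hold 35% + 65% = 100% of Kestrel, so Niklas controls Kestrel.
Crestway holds 51% of Everline, so Niklas controls Everline.
Everline holds 100% of Caldera, so Niklas controls Caldera.
No other company's threshold is met.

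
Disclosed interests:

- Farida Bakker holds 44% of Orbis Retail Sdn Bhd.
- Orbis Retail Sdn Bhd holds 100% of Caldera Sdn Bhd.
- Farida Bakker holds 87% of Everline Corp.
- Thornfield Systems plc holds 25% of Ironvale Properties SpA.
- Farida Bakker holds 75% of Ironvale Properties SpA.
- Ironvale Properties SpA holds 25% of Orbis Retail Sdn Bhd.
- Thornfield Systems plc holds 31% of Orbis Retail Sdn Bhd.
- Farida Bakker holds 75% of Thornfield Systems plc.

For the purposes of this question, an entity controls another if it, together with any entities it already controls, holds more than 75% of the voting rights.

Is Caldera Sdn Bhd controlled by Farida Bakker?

Farida holds 87% of Everline, so Farida controls Everline.
Neither Farida nor any entity Farida controls holds any voting interest in Caldera.
So Farida does not control Caldera.

No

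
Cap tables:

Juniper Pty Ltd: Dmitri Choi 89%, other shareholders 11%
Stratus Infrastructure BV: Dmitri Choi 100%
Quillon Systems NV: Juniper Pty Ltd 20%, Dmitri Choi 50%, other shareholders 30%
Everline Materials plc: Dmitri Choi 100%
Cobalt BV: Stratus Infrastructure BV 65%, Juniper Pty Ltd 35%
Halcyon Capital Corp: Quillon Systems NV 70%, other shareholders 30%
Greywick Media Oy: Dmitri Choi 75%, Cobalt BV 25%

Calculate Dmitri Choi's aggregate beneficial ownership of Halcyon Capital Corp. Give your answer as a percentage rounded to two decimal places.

Dmitri reaches Halcyon along 2 paths.
Via Juniper → Quillon: 89% × 20% × 70% = 12.46%.
Via Quillon: 50% × 70% = 35%.
Total: 12.46% + 35% = 47.46%.

47.46%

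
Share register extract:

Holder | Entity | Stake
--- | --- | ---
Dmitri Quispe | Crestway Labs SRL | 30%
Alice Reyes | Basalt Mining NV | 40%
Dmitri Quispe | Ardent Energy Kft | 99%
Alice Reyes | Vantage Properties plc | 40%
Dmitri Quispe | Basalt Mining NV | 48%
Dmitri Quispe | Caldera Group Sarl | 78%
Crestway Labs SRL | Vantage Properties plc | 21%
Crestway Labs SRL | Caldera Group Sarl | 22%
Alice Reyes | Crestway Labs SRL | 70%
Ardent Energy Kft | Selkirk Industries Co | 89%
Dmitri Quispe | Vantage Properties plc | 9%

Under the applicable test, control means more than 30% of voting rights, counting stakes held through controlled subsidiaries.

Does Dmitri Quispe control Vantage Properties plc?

No

Dmitri holds 99% of Ardent, so Dmitri controls Ardent.
Dmitri holds 48% of Basalt, so Dmitri controls Basalt.
Dmitri holds 78% of Caldera, so Dmitri controls Caldera.
Ardent holds 89% of Selkirk, so Dmitri controls Selkirk.
In Vantage, Dmitri's side holds only 9%, not > 30%.
So Dmitri does not control Vantage.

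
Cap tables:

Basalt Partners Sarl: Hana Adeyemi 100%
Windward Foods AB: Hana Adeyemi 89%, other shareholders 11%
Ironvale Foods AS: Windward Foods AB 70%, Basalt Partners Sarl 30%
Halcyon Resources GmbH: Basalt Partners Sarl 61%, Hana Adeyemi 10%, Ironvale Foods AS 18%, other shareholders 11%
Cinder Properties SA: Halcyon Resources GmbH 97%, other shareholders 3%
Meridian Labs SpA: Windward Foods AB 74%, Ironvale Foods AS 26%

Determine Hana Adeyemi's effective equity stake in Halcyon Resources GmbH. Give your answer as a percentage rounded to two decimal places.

Hana reaches Halcyon along 4 paths.
Via Basalt: 100% × 61% = 61%.
Direct stake: 10% = 10%.
Via Windward → Ironvale: 89% × 70% × 18% = 11.214%.
Via Basalt → Ironvale: 100% × 30% × 18% = 5.4%.
Total: 61% + 10% + 11.214% + 5.4% = 87.614%.
Rounded: 87.61%.

87.61%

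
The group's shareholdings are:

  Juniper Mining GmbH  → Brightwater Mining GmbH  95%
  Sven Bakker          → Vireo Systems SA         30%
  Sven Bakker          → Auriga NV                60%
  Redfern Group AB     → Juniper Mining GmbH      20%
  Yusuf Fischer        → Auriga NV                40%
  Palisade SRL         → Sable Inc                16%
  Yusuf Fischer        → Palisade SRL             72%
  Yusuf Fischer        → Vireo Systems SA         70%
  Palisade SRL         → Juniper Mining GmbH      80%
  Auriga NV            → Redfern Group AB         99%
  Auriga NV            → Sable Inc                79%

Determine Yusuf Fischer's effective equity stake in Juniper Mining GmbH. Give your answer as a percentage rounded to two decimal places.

Yusuf reaches Juniper along 2 paths.
Via Palisade: 72% × 80% = 57.6%.
Via Auriga → Redfern: 40% × 99% × 20% = 7.92%.
Total: 57.6% + 7.92% = 65.52%.

65.52%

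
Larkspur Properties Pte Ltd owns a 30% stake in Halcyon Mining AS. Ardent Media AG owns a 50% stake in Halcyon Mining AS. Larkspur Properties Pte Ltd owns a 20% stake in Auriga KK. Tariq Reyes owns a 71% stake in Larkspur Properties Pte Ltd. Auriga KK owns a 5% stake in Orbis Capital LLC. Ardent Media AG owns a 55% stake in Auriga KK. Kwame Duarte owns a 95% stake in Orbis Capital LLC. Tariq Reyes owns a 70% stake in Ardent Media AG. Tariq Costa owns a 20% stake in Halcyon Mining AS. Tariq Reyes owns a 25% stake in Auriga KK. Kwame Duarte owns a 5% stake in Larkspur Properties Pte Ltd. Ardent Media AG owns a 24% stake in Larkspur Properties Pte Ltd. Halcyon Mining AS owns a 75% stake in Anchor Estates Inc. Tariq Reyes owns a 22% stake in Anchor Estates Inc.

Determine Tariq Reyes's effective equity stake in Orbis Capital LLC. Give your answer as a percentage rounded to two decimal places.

4.05%

Tariq Reyes reaches Orbis along 4 paths.
Via Ardent → Auriga: 70% × 55% × 5% = 1.925%.
Via Larkspur → Auriga: 71% × 20% × 5% = 0.71%.
Via Ardent → Larkspur → Auriga: 70% × 24% × 20% × 5% = 0.168%.
Via Auriga: 25% × 5% = 1.25%.
Total: 1.925% + 0.71% + 0.168% + 1.25% = 4.053%.
Rounded: 4.05%.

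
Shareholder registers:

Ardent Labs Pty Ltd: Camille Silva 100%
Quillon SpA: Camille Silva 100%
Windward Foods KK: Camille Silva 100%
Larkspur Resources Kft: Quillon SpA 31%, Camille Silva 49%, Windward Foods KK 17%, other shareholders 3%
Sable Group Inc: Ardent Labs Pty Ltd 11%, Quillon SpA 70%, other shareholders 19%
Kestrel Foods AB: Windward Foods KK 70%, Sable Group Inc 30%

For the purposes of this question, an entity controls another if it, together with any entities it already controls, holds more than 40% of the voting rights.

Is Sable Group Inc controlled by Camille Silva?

Camille holds 100% of Ardent, so Camille controls Ardent.
Camille holds 100% of Quillon, so Camille controls Quillon.
Ardent and Quillon together hold 11% + 70% = 81% of Sable, so Camille controls Sable.

Yes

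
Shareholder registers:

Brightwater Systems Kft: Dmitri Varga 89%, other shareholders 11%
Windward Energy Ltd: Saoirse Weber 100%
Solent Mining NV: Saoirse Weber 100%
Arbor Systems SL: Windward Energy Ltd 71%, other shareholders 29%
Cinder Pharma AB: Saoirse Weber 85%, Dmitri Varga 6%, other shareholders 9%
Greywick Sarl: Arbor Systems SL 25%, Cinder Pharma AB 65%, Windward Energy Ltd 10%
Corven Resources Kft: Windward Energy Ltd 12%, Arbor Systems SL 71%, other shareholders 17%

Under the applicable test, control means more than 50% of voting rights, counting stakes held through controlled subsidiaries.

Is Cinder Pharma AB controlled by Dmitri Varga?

No

Dmitri holds 89% of Brightwater, so Dmitri controls Brightwater.
In Cinder, Dmitri's side holds only 6%, not > 50%.
So Dmitri does not control Cinder.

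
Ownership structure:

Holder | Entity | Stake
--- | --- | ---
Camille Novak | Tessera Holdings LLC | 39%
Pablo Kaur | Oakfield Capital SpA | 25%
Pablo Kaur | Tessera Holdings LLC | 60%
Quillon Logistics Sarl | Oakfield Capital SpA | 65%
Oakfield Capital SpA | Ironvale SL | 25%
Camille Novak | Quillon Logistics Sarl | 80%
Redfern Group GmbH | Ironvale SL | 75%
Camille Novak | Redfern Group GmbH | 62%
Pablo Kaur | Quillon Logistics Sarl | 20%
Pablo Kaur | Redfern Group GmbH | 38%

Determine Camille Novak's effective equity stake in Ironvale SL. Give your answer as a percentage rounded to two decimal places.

59.50%

Camille reaches Ironvale along 2 paths.
Via Redfern: 62% × 75% = 46.5%.
Via Quillon → Oakfield: 80% × 65% × 25% = 13%.
Total: 46.5% + 13% = 59.5%.
Rounded: 59.50%.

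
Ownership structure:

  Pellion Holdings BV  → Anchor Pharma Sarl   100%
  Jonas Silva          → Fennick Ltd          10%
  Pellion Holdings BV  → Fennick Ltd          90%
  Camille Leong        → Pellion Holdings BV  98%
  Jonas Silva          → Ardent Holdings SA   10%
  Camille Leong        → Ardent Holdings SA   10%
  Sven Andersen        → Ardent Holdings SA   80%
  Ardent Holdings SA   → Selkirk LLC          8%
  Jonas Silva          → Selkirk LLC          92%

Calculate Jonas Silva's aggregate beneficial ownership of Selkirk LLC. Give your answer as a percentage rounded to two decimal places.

92.80%

Jonas reaches Selkirk along 2 paths.
Direct stake: 92% = 92%.
Via Ardent: 10% × 8% = 0.8%.
Total: 92% + 0.8% = 92.8%.
Rounded: 92.80%.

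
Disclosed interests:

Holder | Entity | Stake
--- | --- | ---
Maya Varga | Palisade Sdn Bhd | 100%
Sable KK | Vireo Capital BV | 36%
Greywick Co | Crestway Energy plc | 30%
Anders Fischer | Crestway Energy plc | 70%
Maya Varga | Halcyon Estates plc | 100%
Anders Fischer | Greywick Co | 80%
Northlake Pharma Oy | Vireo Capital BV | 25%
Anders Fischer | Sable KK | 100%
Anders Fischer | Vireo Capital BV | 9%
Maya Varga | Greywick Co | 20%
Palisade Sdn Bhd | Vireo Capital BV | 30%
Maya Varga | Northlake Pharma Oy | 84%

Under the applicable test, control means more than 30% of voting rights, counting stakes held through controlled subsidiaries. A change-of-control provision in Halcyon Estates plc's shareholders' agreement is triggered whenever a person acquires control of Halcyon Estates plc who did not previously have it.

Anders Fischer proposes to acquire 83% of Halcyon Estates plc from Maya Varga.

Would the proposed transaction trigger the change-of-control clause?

Yes

The purchase adds only to Anders's holdings (Maya's stake shrinks), so Anders is the only person who could newly come to control Halcyon.
Anders holds 80% of Greywick, so Anders controls Greywick.
Anders holds 100% of Sable, so Anders controls Sable.
Anders and Greywick together hold 70% + 30% = 100% of Crestway, so Anders controls Crestway.
Sable and Anders together hold 36% + 9% = 45% of Vireo, so Anders controls Vireo.
Neither Anders nor any entity Anders controls holds any voting interest in Halcyon.
So before the transaction, Anders does not control Halcyon.
After the purchase, Anders holds 83% of Halcyon directly, and Maya's stake falls to 17%.
Anders holds 83% of Halcyon, so Anders controls Halcyon.
Anders did not control Halcyon before and does after, so the clause is triggered.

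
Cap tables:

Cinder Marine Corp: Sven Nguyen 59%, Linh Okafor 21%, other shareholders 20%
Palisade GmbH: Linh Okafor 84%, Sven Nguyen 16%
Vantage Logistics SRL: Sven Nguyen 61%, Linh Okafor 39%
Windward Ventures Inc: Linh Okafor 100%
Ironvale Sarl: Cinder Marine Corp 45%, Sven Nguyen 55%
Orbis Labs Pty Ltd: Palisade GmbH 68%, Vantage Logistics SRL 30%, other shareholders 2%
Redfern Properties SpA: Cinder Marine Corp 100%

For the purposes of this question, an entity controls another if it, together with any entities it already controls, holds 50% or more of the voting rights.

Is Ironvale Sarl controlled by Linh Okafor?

Linh holds 84% of Palisade, so Linh controls Palisade.
Linh holds 100% of Windward, so Linh controls Windward.
Palisade holds 68% of Orbis, so Linh controls Orbis.
Neither Linh nor any entity Linh controls holds any voting interest in Ironvale.
So Linh does not control Ironvale.

No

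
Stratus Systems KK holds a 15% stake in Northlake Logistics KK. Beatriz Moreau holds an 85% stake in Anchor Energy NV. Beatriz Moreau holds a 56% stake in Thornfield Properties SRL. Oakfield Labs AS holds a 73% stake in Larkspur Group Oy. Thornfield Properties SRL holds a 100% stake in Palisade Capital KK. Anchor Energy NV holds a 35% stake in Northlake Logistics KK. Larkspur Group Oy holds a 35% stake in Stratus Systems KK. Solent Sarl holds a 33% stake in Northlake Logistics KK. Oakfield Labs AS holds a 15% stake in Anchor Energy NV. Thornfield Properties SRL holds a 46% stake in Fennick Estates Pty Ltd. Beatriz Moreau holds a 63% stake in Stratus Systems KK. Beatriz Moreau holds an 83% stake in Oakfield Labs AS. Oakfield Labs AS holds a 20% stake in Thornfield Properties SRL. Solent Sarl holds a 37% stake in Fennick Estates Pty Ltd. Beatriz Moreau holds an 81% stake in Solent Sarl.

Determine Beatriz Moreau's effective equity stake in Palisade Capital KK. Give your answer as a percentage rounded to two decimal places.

72.60%

Beatriz reaches Palisade along 2 paths.
Via Oakfield → Thornfield: 83% × 20% × 100% = 16.6%.
Via Thornfield: 56% × 100% = 56%.
Total: 16.6% + 56% = 72.6%.
Rounded: 72.60%.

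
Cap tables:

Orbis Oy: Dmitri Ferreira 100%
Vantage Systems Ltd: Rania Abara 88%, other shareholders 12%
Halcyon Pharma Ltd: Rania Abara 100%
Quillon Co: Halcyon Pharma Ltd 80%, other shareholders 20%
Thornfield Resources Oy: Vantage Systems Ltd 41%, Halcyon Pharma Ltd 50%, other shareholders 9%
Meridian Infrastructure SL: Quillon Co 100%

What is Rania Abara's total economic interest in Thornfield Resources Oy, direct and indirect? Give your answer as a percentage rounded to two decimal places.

Rania reaches Thornfield along 2 paths.
Via Vantage: 88% × 41% = 36.08%.
Via Halcyon: 100% × 50% = 50%.
Total: 36.08% + 50% = 86.08%.

86.08%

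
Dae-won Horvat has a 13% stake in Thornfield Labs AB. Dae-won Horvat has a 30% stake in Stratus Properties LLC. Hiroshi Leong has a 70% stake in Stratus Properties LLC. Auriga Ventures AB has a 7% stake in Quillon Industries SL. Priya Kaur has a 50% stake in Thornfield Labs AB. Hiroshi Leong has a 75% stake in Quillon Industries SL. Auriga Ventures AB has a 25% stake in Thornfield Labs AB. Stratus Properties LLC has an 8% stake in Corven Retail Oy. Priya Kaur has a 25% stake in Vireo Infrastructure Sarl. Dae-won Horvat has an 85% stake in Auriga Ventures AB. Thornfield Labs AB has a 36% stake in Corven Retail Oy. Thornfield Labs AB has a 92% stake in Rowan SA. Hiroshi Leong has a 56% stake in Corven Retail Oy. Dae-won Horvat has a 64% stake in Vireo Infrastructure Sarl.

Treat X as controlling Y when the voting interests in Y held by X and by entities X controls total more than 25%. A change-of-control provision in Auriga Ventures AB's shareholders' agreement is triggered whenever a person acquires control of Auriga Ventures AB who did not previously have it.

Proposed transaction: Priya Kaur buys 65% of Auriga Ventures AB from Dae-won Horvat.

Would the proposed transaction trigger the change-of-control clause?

The purchase adds only to Priya's holdings (Dae-won's stake shrinks), so Priya is the only person who could newly come to control Auriga.
Priya holds 50% of Thornfield, so Priya controls Thornfield.
Thornfield holds 92% of Rowan, so Priya controls Rowan.
Thornfield holds 36% of Corven, so Priya controls Corven.
Neither Priya nor any entity Priya controls holds any voting interest in Auriga.
So before the transaction, Priya does not control Auriga.
After the purchase, Priya holds 65% of Auriga directly, and Dae-won's stake falls to 20%.
Priya holds 65% of Auriga, so Priya controls Auriga.
Priya did not control Auriga before and does after, so the clause is triggered.

Yes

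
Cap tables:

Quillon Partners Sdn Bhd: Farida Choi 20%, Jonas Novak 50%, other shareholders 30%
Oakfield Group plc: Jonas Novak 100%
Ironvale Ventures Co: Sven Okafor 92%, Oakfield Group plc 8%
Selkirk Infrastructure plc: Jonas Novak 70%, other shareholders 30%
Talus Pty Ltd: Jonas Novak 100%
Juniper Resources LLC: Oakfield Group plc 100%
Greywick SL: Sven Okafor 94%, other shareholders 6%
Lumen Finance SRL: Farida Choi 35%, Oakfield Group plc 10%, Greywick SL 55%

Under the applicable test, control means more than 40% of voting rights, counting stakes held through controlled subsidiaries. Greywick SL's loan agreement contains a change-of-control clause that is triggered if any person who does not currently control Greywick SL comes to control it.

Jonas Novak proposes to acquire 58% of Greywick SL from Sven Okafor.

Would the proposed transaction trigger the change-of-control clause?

The purchase adds only to Jonas's holdings (Sven's stake shrinks), so Jonas is the only person who could newly come to control Greywick.
Jonas holds 50% of Quillon, so Jonas controls Quillon.
Jonas holds 100% of Oakfield, so Jonas controls Oakfield.
Jonas holds 70% of Selkirk, so Jonas controls Selkirk.
Jonas holds 100% of Talus, so Jonas controls Talus.
Oakfield holds 100% of Juniper, so Jonas controls Juniper.
Neither Jonas nor any entity Jonas controls holds any voting interest in Greywick.
So before the transaction, Jonas does not control Greywick.
After the purchase, Jonas holds 58% of Greywick directly, and Sven's stake falls to 36%.
Jonas holds 58% of Greywick, so Jonas controls Greywick.
Jonas did not control Greywick before and does after, so the clause is triggered.

Yes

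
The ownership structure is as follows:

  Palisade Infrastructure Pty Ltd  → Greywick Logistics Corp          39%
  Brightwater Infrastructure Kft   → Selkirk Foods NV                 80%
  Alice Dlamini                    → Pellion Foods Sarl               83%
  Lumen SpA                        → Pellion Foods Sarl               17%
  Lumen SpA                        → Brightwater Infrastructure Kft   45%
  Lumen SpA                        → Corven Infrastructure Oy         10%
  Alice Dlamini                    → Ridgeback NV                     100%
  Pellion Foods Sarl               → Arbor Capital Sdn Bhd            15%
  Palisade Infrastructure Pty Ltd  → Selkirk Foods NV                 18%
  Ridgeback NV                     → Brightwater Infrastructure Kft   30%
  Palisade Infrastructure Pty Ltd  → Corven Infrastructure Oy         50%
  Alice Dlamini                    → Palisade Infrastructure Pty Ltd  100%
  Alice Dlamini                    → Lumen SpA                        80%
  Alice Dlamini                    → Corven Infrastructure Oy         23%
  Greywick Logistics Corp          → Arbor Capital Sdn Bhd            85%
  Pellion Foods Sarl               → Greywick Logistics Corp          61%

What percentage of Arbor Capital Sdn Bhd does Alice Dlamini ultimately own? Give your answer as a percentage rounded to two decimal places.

97.73%

Alice reaches Arbor along 5 paths.
Via Palisade → Greywick: 100% × 39% × 85% = 33.15%.
Via Lumen → Pellion → Greywick: 80% × 17% × 61% × 85% = 7.0516%.
Via Pellion → Greywick: 83% × 61% × 85% = 43.0355%.
Via Lumen → Pellion: 80% × 17% × 15% = 2.04%.
Via Pellion: 83% × 15% = 12.45%.
Total: 33.15% + 7.0516% + 43.0355% + 2.04% + 12.45% = 97.7271%.
Rounded: 97.73%.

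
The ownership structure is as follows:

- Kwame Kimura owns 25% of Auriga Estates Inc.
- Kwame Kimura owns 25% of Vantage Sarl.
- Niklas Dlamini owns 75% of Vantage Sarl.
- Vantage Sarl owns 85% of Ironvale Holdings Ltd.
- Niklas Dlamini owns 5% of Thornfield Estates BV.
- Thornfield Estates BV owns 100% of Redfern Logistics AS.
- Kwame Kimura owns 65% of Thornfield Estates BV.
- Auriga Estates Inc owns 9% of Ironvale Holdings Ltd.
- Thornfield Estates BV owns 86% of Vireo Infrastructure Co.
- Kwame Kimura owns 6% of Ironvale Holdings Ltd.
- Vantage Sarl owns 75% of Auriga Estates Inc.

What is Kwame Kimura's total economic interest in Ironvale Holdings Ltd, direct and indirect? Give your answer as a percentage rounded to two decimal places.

Kwame reaches Ironvale along 4 paths.
Direct stake: 6% = 6%.
Via Vantage: 25% × 85% = 21.25%.
Via Vantage → Auriga: 25% × 75% × 9% = 1.6875%.
Via Auriga: 25% × 9% = 2.25%.
Total: 6% + 21.25% + 1.6875% + 2.25% = 31.1875%.
Rounded: 31.19%.

31.19%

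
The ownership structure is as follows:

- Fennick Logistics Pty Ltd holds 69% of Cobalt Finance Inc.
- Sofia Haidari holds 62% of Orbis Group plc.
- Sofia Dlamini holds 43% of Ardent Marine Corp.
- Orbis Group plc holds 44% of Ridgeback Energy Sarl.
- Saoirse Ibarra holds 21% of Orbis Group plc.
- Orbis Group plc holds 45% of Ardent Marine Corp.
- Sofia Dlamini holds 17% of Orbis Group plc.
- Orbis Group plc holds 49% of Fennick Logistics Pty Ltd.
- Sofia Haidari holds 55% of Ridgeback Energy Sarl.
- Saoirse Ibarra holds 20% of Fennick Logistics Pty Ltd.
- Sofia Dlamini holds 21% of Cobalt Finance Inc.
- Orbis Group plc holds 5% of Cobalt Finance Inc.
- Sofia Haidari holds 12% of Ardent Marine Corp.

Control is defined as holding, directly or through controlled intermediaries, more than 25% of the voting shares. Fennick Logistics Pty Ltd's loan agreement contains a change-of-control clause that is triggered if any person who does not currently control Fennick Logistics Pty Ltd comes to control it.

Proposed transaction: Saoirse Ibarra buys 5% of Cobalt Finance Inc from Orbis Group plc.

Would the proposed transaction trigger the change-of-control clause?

The purchase adds only to Saoirse's holdings (Orbis's stake shrinks), so Saoirse is the only person who could newly come to control Fennick.
Saoirse's largest direct stake is 21% in Orbis, which does not meet the threshold, so Saoirse controls no company.
In Fennick, Saoirse's side holds only 20%, not > 25%.
So before the transaction, Saoirse does not control Fennick.
After the purchase, Saoirse holds 5% of Cobalt directly, and Orbis's stake falls to 0%.
Saoirse's side now holds 5% of Cobalt, not > 25%, so Saoirse still does not control Cobalt.
After the transaction, Saoirse's side holds 20% of Fennick, not > 25%, so Saoirse still does not control Fennick.
No new person acquires control, so the clause is not triggered.

No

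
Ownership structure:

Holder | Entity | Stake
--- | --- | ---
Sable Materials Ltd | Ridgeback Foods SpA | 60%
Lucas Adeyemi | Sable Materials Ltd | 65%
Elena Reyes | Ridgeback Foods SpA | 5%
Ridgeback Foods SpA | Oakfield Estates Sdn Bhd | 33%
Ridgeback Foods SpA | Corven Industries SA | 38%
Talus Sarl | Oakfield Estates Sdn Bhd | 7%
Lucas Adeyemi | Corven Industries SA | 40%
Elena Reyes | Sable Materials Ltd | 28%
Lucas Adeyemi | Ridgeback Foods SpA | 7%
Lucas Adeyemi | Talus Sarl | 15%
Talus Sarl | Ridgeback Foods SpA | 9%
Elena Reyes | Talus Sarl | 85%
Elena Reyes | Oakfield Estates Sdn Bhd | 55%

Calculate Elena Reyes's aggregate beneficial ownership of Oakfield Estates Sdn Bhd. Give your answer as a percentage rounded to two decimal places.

70.67%

Elena reaches Oakfield along 5 paths.
Direct stake: 55% = 55%.
Via Sable → Ridgeback: 28% × 60% × 33% = 5.544%.
Via Talus → Ridgeback: 85% × 9% × 33% = 2.5245%.
Via Ridgeback: 5% × 33% = 1.65%.
Via Talus: 85% × 7% = 5.95%.
Total: 55% + 5.544% + 2.5245% + 1.65% + 5.95% = 70.6685%.
Rounded: 70.67%.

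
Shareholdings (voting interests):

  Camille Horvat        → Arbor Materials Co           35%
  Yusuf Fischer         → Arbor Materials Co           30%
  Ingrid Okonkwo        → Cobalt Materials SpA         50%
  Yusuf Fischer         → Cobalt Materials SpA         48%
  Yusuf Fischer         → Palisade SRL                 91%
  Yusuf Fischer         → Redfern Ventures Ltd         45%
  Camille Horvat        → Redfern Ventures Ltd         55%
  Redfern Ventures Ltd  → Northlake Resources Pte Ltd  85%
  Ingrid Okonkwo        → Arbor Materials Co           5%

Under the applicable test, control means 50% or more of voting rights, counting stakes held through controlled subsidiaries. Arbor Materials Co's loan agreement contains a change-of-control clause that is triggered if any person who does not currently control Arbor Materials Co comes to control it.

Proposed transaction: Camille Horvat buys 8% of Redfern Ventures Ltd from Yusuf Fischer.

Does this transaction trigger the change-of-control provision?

No

The purchase adds only to Camille's holdings (Yusuf's stake shrinks), so Camille is the only person who could newly come to control Arbor.
Camille holds 55% of Redfern, so Camille controls Redfern.
Redfern holds 85% of Northlake, so Camille controls Northlake.
In Arbor, Camille's side holds only 35%, not ≥ 50%.
So before the transaction, Camille does not control Arbor.
After the purchase, Camille's direct stake in Redfern rises to 55% + 8% = 63%, and Yusuf's stake falls to 37%.
Camille holds 63% of Redfern, so Camille controls Redfern.
After the transaction, Camille's side holds 35% of Arbor, not ≥ 50%, so Camille still does not control Arbor.
No new person acquires control, so the clause is not triggered.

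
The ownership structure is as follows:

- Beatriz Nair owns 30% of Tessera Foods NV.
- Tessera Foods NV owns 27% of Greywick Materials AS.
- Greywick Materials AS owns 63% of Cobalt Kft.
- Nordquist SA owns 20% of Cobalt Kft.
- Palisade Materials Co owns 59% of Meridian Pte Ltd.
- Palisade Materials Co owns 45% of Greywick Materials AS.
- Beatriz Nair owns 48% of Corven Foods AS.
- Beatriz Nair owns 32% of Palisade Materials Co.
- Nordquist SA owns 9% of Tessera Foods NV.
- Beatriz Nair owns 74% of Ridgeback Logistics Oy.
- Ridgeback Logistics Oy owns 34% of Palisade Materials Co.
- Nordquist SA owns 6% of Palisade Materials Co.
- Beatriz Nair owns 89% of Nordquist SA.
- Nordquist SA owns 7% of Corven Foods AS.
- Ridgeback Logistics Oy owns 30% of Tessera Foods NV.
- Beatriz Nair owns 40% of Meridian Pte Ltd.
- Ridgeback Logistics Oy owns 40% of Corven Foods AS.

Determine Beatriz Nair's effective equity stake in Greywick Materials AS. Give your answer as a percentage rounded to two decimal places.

Beatriz reaches Greywick along 6 paths.
Via Tessera: 30% × 27% = 8.1%.
Via Nordquist → Tessera: 89% × 9% × 27% = 2.1627%.
Via Ridgeback → Tessera: 74% × 30% × 27% = 5.994%.
Via Ridgeback → Palisade: 74% × 34% × 45% = 11.322%.
Via Palisade: 32% × 45% = 14.4%.
Via Nordquist → Palisade: 89% × 6% × 45% = 2.403%.
Total: 8.1% + 2.1627% + 5.994% + 11.322% + 14.4% + 2.403% = 44.3817%.
Rounded: 44.38%.

44.38%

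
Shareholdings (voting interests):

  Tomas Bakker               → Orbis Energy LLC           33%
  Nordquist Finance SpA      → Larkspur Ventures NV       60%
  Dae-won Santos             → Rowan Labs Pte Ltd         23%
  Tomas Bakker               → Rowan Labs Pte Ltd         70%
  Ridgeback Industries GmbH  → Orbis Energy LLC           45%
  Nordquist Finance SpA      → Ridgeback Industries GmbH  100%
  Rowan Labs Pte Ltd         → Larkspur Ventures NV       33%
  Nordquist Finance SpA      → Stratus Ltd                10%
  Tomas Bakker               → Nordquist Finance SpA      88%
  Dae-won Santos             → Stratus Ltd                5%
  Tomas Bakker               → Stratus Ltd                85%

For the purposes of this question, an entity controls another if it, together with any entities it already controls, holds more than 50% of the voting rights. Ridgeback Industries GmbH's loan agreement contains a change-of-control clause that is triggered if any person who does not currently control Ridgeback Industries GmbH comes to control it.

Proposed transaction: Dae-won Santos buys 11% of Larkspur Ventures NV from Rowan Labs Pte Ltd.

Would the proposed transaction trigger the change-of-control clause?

The purchase adds only to Dae-won's holdings (Rowan's stake shrinks), so Dae-won is the only person who could newly come to control Ridgeback.
Dae-won's largest direct stake is 23% in Rowan, which does not meet the threshold, so Dae-won controls no company.
Neither Dae-won nor any entity Dae-won controls holds any voting interest in Ridgeback.
So before the transaction, Dae-won does not control Ridgeback.
After the purchase, Dae-won holds 11% of Larkspur directly, and Rowan's stake falls to 22%.
Dae-won's side now holds 11% of Larkspur, not > 50%, so Dae-won still does not control Larkspur.
After the transaction, neither Dae-won nor any entity Dae-won controls holds a voting interest in Ridgeback, so Dae-won still does not control it.
No new person acquires control, so the clause is not triggered.

No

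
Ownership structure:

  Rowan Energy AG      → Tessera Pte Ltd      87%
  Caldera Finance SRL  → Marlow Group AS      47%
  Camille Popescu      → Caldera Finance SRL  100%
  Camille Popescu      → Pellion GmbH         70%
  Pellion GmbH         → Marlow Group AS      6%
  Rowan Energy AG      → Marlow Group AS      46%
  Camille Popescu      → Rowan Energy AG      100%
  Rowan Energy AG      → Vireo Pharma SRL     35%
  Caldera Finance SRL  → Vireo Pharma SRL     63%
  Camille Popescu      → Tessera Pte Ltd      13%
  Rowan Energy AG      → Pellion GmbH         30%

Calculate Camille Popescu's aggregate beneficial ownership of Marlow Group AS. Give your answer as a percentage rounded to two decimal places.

Camille reaches Marlow along 4 paths.
Via Rowan: 100% × 46% = 46%.
Via Caldera: 100% × 47% = 47%.
Via Rowan → Pellion: 100% × 30% × 6% = 1.8%.
Via Pellion: 70% × 6% = 4.2%.
Total: 46% + 47% + 1.8% + 4.2% = 99%.
Rounded: 99.00%.

99.00%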